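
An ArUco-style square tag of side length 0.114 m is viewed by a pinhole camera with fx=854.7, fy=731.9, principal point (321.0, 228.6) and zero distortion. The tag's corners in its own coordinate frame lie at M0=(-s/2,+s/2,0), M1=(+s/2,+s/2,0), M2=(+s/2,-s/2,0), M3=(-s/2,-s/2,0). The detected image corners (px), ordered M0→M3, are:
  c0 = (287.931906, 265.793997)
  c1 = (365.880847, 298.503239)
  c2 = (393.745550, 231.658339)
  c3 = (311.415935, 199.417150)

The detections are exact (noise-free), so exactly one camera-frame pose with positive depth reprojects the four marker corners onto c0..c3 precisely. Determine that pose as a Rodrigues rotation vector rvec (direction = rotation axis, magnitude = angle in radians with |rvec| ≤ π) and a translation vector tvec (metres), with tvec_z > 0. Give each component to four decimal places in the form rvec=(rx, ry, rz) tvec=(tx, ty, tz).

Intrinsics K: fx=854.7, fy=731.9, cx=321.0, cy=228.6
Marker side s = 0.114 m; corners in marker frame (Z=0):
  M0 = (-0.0570, +0.0570, 0)
  M1 = (+0.0570, +0.0570, 0)
  M2 = (+0.0570, -0.0570, 0)
  M3 = (-0.0570, -0.0570, 0)
Detected image corners:
  c0 = (287.931906, 265.793997) px
  c1 = (365.880847, 298.503239) px
  c2 = (393.745550, 231.658339) px
  c3 = (311.415935, 199.417150) px
Planar DLT: solve 8×8 A·h = b for H (H[2,2]=1):
  H  [+615.73470 -89.83629 +338.86903]
  H  [+221.33634 +683.22748 +249.36160]
  H  [-0.25550 +0.39765 +1.00000]
B = K⁻¹H; ‖b₁‖=0.936927, ‖b₂‖=0.936927; λ = 2/(‖b₁‖+‖b₂‖) = 1.067319, sign → tz>0 ⇒ λ=+1.067319
r₁ = λ·B[:,0] = (+0.87133,+0.40795,-0.27270); r₂ = λ·B[:,1] = (-0.27158,+0.86378,+0.42441)
r₃ = r₁×r₂ = (+0.40870,-0.29574,+0.86343); SVD([r₁ r₂ r₃]) → R = UVᵀ:
  R  [+0.87133 -0.27158 +0.40870]
  R  [+0.40795 +0.86378 -0.29574]
  R  [-0.27270 +0.42441 +0.86343]
t = (+0.02231, +0.03028, +1.06732) m
tr R = 2.598533; θ = arccos((tr R − 1)/2) = 0.644723 rad = 36.940°
axis k = ((R−Rᵀ)₃₂, (R−Rᵀ)₁₃, (R−Rᵀ)₂₁) / (2 sinθ) = (+0.599156, +0.566910, +0.565354)
rvec = θ·k = (+0.386289, +0.365500, +0.364497)

rvec=(0.3863, 0.3655, 0.3645) tvec=(0.0223, 0.0303, 1.0673)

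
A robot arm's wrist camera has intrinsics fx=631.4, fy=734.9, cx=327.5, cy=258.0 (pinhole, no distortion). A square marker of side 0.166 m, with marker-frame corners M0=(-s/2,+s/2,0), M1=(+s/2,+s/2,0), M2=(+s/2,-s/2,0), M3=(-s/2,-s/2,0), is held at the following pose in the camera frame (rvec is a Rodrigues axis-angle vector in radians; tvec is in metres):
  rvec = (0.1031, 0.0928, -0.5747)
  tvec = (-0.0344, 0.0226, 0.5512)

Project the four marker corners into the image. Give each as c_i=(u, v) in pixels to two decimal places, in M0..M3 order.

Intrinsics K: fx=631.4, fy=734.9, cx=327.5, cy=258.0
Marker side s = 0.166 m; corners in marker frame (Z=0):
  M0 = (-0.0830, +0.0830, 0)
  M1 = (+0.0830, +0.0830, 0)
  M2 = (+0.0830, -0.0830, 0)
  M3 = (-0.0830, -0.0830, 0)
rvec = (0.1031, 0.0928, -0.5747), |rvec| = θ = 0.59120 rad = 33.873°
Rodrigues: sinθ=0.55736, 1−cosθ=0.16973; R = I + sinθ·[k]× + (1−cosθ)·[k]×²:
    [+0.83543 +0.54645 +0.05871]
    [-0.53716 +0.83445 -0.12310]
    [-0.11626 +0.07130 +0.99066]
t = (-0.0344, 0.0226, 0.5512) m
M0: Pc = R·M0+t = (-0.05839, +0.13644, +0.56677); u = 631.4·(-0.05839)/0.56677 + 327.5 = 262.4562, v = 734.9·(+0.13644)/0.56677 + 258.0 = 434.9197
M1: Pc = R·M1+t = (+0.08030, +0.04728, +0.54747); u = 631.4·(+0.08030)/0.54747 + 327.5 = 420.1062, v = 734.9·(+0.04728)/0.54747 + 258.0 = 321.4610
M2: Pc = R·M2+t = (-0.01041, -0.09124, +0.53563); u = 631.4·(-0.01041)/0.53563 + 327.5 = 315.2237, v = 734.9·(-0.09124)/0.53563 + 258.0 = 132.8119
M3: Pc = R·M3+t = (-0.14910, -0.00208, +0.55493); u = 631.4·(-0.14910)/0.55493 + 327.5 = 157.8589, v = 734.9·(-0.00208)/0.55493 + 258.0 = 255.2512

c0=(262.46, 434.92) c1=(420.11, 321.46) c2=(315.22, 132.81) c3=(157.86, 255.25)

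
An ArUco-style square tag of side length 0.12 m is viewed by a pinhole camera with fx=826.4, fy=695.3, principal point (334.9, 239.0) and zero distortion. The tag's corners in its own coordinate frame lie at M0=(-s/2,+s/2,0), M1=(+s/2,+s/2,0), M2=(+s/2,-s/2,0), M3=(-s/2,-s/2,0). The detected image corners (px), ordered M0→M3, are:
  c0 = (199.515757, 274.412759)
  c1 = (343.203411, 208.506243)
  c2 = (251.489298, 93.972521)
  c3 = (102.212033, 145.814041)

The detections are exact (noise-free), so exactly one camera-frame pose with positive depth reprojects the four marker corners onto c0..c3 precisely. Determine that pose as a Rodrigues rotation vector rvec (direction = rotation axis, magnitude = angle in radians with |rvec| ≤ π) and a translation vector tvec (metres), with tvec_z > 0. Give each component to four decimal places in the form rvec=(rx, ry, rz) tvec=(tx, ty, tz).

rvec=(-0.2708, -0.4486, -0.5426) tvec=(-0.0730, -0.0489, 0.5602)

Intrinsics K: fx=826.4, fy=695.3, cx=334.9, cy=239.0
Marker side s = 0.12 m; corners in marker frame (Z=0):
  M0 = (-0.0600, +0.0600, 0)
  M1 = (+0.0600, +0.0600, 0)
  M2 = (+0.0600, -0.0600, 0)
  M3 = (-0.0600, -0.0600, 0)
Detected image corners:
  c0 = (199.515757, 274.412759) px
  c1 = (343.203411, 208.506243) px
  c2 = (251.489298, 93.972521) px
  c3 = (102.212033, 145.814041) px
Planar DLT: solve 8×8 A·h = b for H (H[2,2]=1):
  H  [+1411.93746 +734.46342 +227.19213]
  H  [-335.87477 +968.19729 +178.32673]
  H  [+0.85195 -0.23168 +1.00000]
B = K⁻¹H; ‖b₁‖=1.785051, ‖b₂‖=1.785051; λ = 2/(‖b₁‖+‖b₂‖) = 0.560208, sign → tz>0 ⇒ λ=+0.560208
r₁ = λ·B[:,0] = (+0.76372,-0.43467,+0.47727); r₂ = λ·B[:,1] = (+0.55048,+0.82470,-0.12979)
r₃ = r₁×r₂ = (-0.33719,+0.36185,+0.86912); SVD([r₁ r₂ r₃]) → R = UVᵀ:
  R  [+0.76372 +0.55048 -0.33719]
  R  [-0.43467 +0.82470 +0.36185]
  R  [+0.47727 -0.12979 +0.86912]
t = (-0.07301, -0.04888, +0.56021) m
tr R = 2.457540; θ = arccos((tr R − 1)/2) = 0.754273 rad = 43.217°
axis k = ((R−Rᵀ)₃₂, (R−Rᵀ)₁₃, (R−Rᵀ)₂₁) / (2 sinθ) = (-0.358987, -0.594704, -0.719344)
rvec = θ·k = (-0.270774, -0.448569, -0.542581)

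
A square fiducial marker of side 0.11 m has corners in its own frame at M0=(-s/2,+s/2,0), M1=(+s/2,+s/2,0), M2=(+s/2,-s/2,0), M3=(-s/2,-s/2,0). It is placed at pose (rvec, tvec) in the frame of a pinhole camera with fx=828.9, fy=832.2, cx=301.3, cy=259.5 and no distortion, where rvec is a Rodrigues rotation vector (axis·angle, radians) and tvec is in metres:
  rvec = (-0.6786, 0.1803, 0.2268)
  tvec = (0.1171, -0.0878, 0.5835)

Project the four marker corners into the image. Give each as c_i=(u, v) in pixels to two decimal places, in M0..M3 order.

c0=(374.42, 179.17) c1=(540.82, 200.52) c2=(554.74, 92.35) c3=(405.18, 77.73)

Intrinsics K: fx=828.9, fy=832.2, cx=301.3, cy=259.5
Marker side s = 0.11 m; corners in marker frame (Z=0):
  M0 = (-0.0550, +0.0550, 0)
  M1 = (+0.0550, +0.0550, 0)
  M2 = (+0.0550, -0.0550, 0)
  M3 = (-0.0550, -0.0550, 0)
rvec = (-0.6786, 0.1803, 0.2268), |rvec| = θ = 0.73786 rad = 42.277°
Rodrigues: sinθ=0.67271, 1−cosθ=0.26009; R = I + sinθ·[k]× + (1−cosθ)·[k]×²:
    [+0.95990 -0.26522 +0.09085]
    [+0.14832 +0.75544 +0.63821]
    [-0.23790 -0.59914 +0.76448]
t = (0.1171, -0.0878, 0.5835) m
M0: Pc = R·M0+t = (+0.04972, -0.05441, +0.56363); u = 828.9·(+0.04972)/0.56363 + 301.3 = 374.4179, v = 832.2·(-0.05441)/0.56363 + 259.5 = 179.1657
M1: Pc = R·M1+t = (+0.15531, -0.03809, +0.53746); u = 828.9·(+0.15531)/0.53746 + 301.3 = 540.8219, v = 832.2·(-0.03809)/0.53746 + 259.5 = 200.5169
M2: Pc = R·M2+t = (+0.18448, -0.12119, +0.60337); u = 828.9·(+0.18448)/0.60337 + 301.3 = 554.7386, v = 832.2·(-0.12119)/0.60337 + 259.5 = 92.3461
M3: Pc = R·M3+t = (+0.07889, -0.13751, +0.62954); u = 828.9·(+0.07889)/0.62954 + 301.3 = 405.1768, v = 832.2·(-0.13751)/0.62954 + 259.5 = 77.7267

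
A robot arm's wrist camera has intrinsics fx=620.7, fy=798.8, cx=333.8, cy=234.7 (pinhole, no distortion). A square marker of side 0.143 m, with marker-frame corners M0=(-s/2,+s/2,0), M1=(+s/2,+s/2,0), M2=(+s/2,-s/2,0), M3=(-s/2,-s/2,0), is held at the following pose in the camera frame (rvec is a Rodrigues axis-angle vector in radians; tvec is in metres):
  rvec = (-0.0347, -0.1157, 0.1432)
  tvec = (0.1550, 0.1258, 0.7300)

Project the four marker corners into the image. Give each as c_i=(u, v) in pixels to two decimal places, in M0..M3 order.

c0=(398.27, 441.60) c1=(515.58, 459.51) c2=(530.90, 305.19) c3=(414.91, 284.01)

Intrinsics K: fx=620.7, fy=798.8, cx=333.8, cy=234.7
Marker side s = 0.143 m; corners in marker frame (Z=0):
  M0 = (-0.0715, +0.0715, 0)
  M1 = (+0.0715, +0.0715, 0)
  M2 = (+0.0715, -0.0715, 0)
  M3 = (-0.0715, -0.0715, 0)
rvec = (-0.0347, -0.1157, 0.1432), |rvec| = θ = 0.18734 rad = 10.734°
Rodrigues: sinθ=0.18625, 1−cosθ=0.01750; R = I + sinθ·[k]× + (1−cosθ)·[k]×²:
    [+0.98310 -0.14036 -0.11750]
    [+0.14437 +0.98918 +0.02624]
    [+0.11255 -0.04276 +0.99273]
t = (0.1550, 0.1258, 0.7300) m
M0: Pc = R·M0+t = (+0.07467, +0.18620, +0.71890); u = 620.7·(+0.07467)/0.71890 + 333.8 = 398.2726, v = 798.8·(+0.18620)/0.71890 + 234.7 = 441.6003
M1: Pc = R·M1+t = (+0.21526, +0.20685, +0.73499); u = 620.7·(+0.21526)/0.73499 + 333.8 = 515.5840, v = 798.8·(+0.20685)/0.73499 + 234.7 = 459.5063
M2: Pc = R·M2+t = (+0.23533, +0.06540, +0.74110); u = 620.7·(+0.23533)/0.74110 + 333.8 = 530.8950, v = 798.8·(+0.06540)/0.74110 + 234.7 = 305.1871
M3: Pc = R·M3+t = (+0.09474, +0.04475, +0.72501); u = 620.7·(+0.09474)/0.72501 + 333.8 = 414.9128, v = 798.8·(+0.04475)/0.72501 + 234.7 = 284.0065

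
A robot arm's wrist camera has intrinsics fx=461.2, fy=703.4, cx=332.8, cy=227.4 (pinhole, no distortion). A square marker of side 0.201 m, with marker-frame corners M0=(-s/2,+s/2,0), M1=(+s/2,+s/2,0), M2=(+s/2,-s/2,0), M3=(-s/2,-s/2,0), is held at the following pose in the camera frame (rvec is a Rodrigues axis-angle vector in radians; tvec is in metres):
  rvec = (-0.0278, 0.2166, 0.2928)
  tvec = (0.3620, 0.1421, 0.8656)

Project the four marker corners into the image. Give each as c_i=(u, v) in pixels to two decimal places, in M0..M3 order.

c0=(456.98, 393.66) c1=(565.95, 449.65) c2=(597.98, 289.42) c3=(487.34, 241.22)

Intrinsics K: fx=461.2, fy=703.4, cx=332.8, cy=227.4
Marker side s = 0.201 m; corners in marker frame (Z=0):
  M0 = (-0.1005, +0.1005, 0)
  M1 = (+0.1005, +0.1005, 0)
  M2 = (+0.1005, -0.1005, 0)
  M3 = (-0.1005, -0.1005, 0)
rvec = (-0.0278, 0.2166, 0.2928), |rvec| = θ = 0.36527 rad = 20.928°
Rodrigues: sinθ=0.35720, 1−cosθ=0.06597; R = I + sinθ·[k]× + (1−cosθ)·[k]×²:
    [+0.93441 -0.28931 +0.20779]
    [+0.28335 +0.95723 +0.05855]
    [-0.21584 +0.00417 +0.97642]
t = (0.3620, 0.1421, 0.8656) m
M0: Pc = R·M0+t = (+0.23902, +0.20982, +0.88771); u = 461.2·(+0.23902)/0.88771 + 332.8 = 456.9780, v = 703.4·(+0.20982)/0.88771 + 227.4 = 393.6593
M1: Pc = R·M1+t = (+0.42683, +0.26678, +0.84433); u = 461.2·(+0.42683)/0.84433 + 332.8 = 565.9503, v = 703.4·(+0.26678)/0.84433 + 227.4 = 449.6502
M2: Pc = R·M2+t = (+0.48498, +0.07438, +0.84349); u = 461.2·(+0.48498)/0.84349 + 332.8 = 597.9779, v = 703.4·(+0.07438)/0.84349 + 227.4 = 289.4234
M3: Pc = R·M3+t = (+0.29717, +0.01742, +0.88687); u = 461.2·(+0.29717)/0.88687 + 332.8 = 487.3358, v = 703.4·(+0.01742)/0.88687 + 227.4 = 241.2175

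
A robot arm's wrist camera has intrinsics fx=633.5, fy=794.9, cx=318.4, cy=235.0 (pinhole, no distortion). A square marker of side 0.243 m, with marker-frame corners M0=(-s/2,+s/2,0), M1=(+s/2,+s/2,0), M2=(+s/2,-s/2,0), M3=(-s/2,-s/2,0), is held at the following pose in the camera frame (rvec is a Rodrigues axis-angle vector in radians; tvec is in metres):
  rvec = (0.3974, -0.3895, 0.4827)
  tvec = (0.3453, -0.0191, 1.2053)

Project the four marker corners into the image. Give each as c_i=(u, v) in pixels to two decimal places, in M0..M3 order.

c0=(416.66, 258.63) c1=(505.60, 311.38) c2=(580.24, 187.42) c3=(493.28, 119.52)

Intrinsics K: fx=633.5, fy=794.9, cx=318.4, cy=235.0
Marker side s = 0.243 m; corners in marker frame (Z=0):
  M0 = (-0.1215, +0.1215, 0)
  M1 = (+0.1215, +0.1215, 0)
  M2 = (+0.1215, -0.1215, 0)
  M3 = (-0.1215, -0.1215, 0)
rvec = (0.3974, -0.3895, 0.4827), |rvec| = θ = 0.73664 rad = 42.206°
Rodrigues: sinθ=0.67180, 1−cosθ=0.25927; R = I + sinθ·[k]× + (1−cosθ)·[k]×²:
    [+0.81619 -0.51417 -0.26356]
    [+0.36626 +0.81322 -0.45225]
    [+0.44687 +0.27259 +0.85206]
t = (0.3453, -0.0191, 1.2053) m
M0: Pc = R·M0+t = (+0.18366, +0.03521, +1.18413); u = 633.5·(+0.18366)/1.18413 + 318.4 = 416.6578, v = 794.9·(+0.03521)/1.18413 + 235.0 = 258.6334
M1: Pc = R·M1+t = (+0.38200, +0.12421, +1.29271); u = 633.5·(+0.38200)/1.29271 + 318.4 = 505.5982, v = 794.9·(+0.12421)/1.29271 + 235.0 = 311.3753
M2: Pc = R·M2+t = (+0.50694, -0.07341, +1.22647); u = 633.5·(+0.50694)/1.22647 + 318.4 = 580.2444, v = 794.9·(-0.07341)/1.22647 + 235.0 = 187.4245
M3: Pc = R·M3+t = (+0.30860, -0.16241, +1.11789); u = 633.5·(+0.30860)/1.11789 + 318.4 = 493.2849, v = 794.9·(-0.16241)/1.11789 + 235.0 = 119.5171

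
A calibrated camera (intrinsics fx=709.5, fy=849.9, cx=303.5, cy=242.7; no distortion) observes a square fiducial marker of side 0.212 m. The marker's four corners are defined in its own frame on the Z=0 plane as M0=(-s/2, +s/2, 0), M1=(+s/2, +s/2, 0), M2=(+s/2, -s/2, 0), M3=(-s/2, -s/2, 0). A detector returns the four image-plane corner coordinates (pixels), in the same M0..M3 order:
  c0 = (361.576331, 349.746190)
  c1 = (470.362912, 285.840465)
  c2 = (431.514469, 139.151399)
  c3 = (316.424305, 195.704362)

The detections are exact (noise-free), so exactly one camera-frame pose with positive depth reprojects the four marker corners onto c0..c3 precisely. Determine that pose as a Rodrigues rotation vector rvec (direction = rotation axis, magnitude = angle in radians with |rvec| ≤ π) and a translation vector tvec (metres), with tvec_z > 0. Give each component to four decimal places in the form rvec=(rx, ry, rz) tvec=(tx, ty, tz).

Intrinsics K: fx=709.5, fy=849.9, cx=303.5, cy=242.7
Marker side s = 0.212 m; corners in marker frame (Z=0):
  M0 = (-0.1060, +0.1060, 0)
  M1 = (+0.1060, +0.1060, 0)
  M2 = (+0.1060, -0.1060, 0)
  M3 = (-0.1060, -0.1060, 0)
Detected image corners:
  c0 = (361.576331, 349.746190) px
  c1 = (470.362912, 285.840465) px
  c2 = (431.514469, 139.151399) px
  c3 = (316.424305, 195.704362) px
Planar DLT: solve 8×8 A·h = b for H (H[2,2]=1):
  H  [+643.49862 +259.14329 +397.05445]
  H  [-213.29783 +746.50313 +242.91596]
  H  [+0.29302 +0.15568 +1.00000]
B = K⁻¹H; ‖b₁‖=0.899330, ‖b₂‖=0.899330; λ = 2/(‖b₁‖+‖b₂‖) = 1.111939, sign → tz>0 ⇒ λ=+1.111939
r₁ = λ·B[:,0] = (+0.86913,-0.37210,+0.32582); r₂ = λ·B[:,1] = (+0.33208,+0.92723,+0.17311)
r₃ = r₁×r₂ = (-0.36652,-0.04226,+0.92945); SVD([r₁ r₂ r₃]) → R = UVᵀ:
  R  [+0.86913 +0.33208 -0.36652]
  R  [-0.37210 +0.92723 -0.04226]
  R  [+0.32582 +0.17311 +0.92945]
t = (+0.14662, +0.00028, +1.11194) m
tr R = 2.725806; θ = arccos((tr R − 1)/2) = 0.529811 rad = 30.356°
axis k = ((R−Rᵀ)₃₂, (R−Rᵀ)₁₃, (R−Rᵀ)₂₁) / (2 sinθ) = (+0.213082, -0.684983, -0.696702)
rvec = θ·k = (+0.112893, -0.362911, -0.369120)

rvec=(0.1129, -0.3629, -0.3691) tvec=(0.1466, 0.0003, 1.1119)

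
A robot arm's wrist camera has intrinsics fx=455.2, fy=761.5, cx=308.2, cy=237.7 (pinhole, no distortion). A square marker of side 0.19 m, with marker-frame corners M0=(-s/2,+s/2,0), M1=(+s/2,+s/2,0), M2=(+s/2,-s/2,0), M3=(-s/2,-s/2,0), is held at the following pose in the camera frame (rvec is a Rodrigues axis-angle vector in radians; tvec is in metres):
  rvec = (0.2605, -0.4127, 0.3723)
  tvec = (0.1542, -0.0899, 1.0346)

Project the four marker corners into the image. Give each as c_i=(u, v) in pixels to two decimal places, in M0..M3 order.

Intrinsics K: fx=455.2, fy=761.5, cx=308.2, cy=237.7
Marker side s = 0.19 m; corners in marker frame (Z=0):
  M0 = (-0.0950, +0.0950, 0)
  M1 = (+0.0950, +0.0950, 0)
  M2 = (+0.0950, -0.0950, 0)
  M3 = (-0.0950, -0.0950, 0)
rvec = (0.2605, -0.4127, 0.3723), |rvec| = θ = 0.61383 rad = 35.170°
Rodrigues: sinθ=0.57600, 1−cosθ=0.18255; R = I + sinθ·[k]× + (1−cosθ)·[k]×²:
    [+0.85033 -0.40144 -0.34028]
    [+0.29727 +0.89997 -0.31889]
    [+0.43426 +0.17000 +0.88460]
t = (0.1542, -0.0899, 1.0346) m
M0: Pc = R·M0+t = (+0.03528, -0.03264, +1.00950); u = 455.2·(+0.03528)/1.00950 + 308.2 = 324.1092, v = 761.5·(-0.03264)/1.00950 + 237.7 = 213.0757
M1: Pc = R·M1+t = (+0.19684, +0.02384, +1.09200); u = 455.2·(+0.19684)/1.09200 + 308.2 = 390.2539, v = 761.5·(+0.02384)/1.09200 + 237.7 = 254.3229
M2: Pc = R·M2+t = (+0.27312, -0.14716, +1.05970); u = 455.2·(+0.27312)/1.05970 + 308.2 = 425.5190, v = 761.5·(-0.14716)/1.05970 + 237.7 = 131.9539
M3: Pc = R·M3+t = (+0.11156, -0.20364, +0.97720); u = 455.2·(+0.11156)/0.97720 + 308.2 = 360.1655, v = 761.5·(-0.20364)/0.97720 + 237.7 = 79.0112

c0=(324.11, 213.08) c1=(390.25, 254.32) c2=(425.52, 131.95) c3=(360.17, 79.01)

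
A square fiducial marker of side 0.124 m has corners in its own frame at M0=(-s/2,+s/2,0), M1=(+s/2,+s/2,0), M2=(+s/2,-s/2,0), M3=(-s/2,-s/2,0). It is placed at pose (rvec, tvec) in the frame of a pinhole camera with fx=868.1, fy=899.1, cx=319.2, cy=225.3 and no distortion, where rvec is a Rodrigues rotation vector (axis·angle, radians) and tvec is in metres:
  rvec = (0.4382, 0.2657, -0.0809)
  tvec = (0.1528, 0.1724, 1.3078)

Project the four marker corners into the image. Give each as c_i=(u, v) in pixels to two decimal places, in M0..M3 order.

Intrinsics K: fx=868.1, fy=899.1, cx=319.2, cy=225.3
Marker side s = 0.124 m; corners in marker frame (Z=0):
  M0 = (-0.0620, +0.0620, 0)
  M1 = (+0.0620, +0.0620, 0)
  M2 = (+0.0620, -0.0620, 0)
  M3 = (-0.0620, -0.0620, 0)
rvec = (0.4382, 0.2657, -0.0809), |rvec| = θ = 0.51881 rad = 29.725°
Rodrigues: sinθ=0.49584, 1−cosθ=0.13159; R = I + sinθ·[k]× + (1−cosθ)·[k]×²:
    [+0.96229 +0.13424 +0.23661]
    [-0.02040 +0.90292 -0.42931]
    [-0.27127 +0.40830 +0.87161]
t = (0.1528, 0.1724, 1.3078) m
M0: Pc = R·M0+t = (+0.10146, +0.22965, +1.34993); u = 868.1·(+0.10146)/1.34993 + 319.2 = 384.4465, v = 899.1·(+0.22965)/1.34993 + 225.3 = 378.2518
M1: Pc = R·M1+t = (+0.22078, +0.22712, +1.31630); u = 868.1·(+0.22078)/1.31630 + 319.2 = 464.8080, v = 899.1·(+0.22712)/1.31630 + 225.3 = 380.4328
M2: Pc = R·M2+t = (+0.20414, +0.11515, +1.26567); u = 868.1·(+0.20414)/1.26567 + 319.2 = 459.2155, v = 899.1·(+0.11515)/1.26567 + 225.3 = 307.1027
M3: Pc = R·M3+t = (+0.08482, +0.11768, +1.29930); u = 868.1·(+0.08482)/1.29930 + 319.2 = 375.8674, v = 899.1·(+0.11768)/1.29930 + 225.3 = 306.7352

c0=(384.45, 378.25) c1=(464.81, 380.43) c2=(459.22, 307.10) c3=(375.87, 306.74)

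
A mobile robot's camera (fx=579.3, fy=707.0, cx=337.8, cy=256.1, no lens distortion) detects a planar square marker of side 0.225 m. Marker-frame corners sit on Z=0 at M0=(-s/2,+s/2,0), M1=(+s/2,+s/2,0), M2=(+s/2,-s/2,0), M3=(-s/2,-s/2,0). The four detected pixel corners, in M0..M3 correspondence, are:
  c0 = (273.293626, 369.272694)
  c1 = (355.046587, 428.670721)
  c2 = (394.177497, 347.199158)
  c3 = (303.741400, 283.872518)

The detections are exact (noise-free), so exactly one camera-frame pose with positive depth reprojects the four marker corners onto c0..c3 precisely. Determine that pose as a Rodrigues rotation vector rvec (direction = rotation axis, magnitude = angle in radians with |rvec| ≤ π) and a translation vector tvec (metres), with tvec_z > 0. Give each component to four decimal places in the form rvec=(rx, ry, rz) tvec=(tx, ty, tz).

rvec=(0.5284, 0.2623, 0.4634) tvec=(-0.0169, 0.1904, 1.3102)

Intrinsics K: fx=579.3, fy=707.0, cx=337.8, cy=256.1
Marker side s = 0.225 m; corners in marker frame (Z=0):
  M0 = (-0.1125, +0.1125, 0)
  M1 = (+0.1125, +0.1125, 0)
  M2 = (+0.1125, -0.1125, 0)
  M3 = (-0.1125, -0.1125, 0)
Detected image corners:
  c0 = (273.293626, 369.272694) px
  c1 = (355.046587, 428.670721) px
  c2 = (394.177497, 347.199158) px
  c3 = (303.741400, 283.872518) px
Planar DLT: solve 8×8 A·h = b for H (H[2,2]=1):
  H  [+350.97788 -18.22930 +330.31152]
  H  [+239.16101 +517.65739 +358.86116]
  H  [-0.09281 +0.41074 +1.00000]
B = K⁻¹H; ‖b₁‖=0.763217, ‖b₂‖=0.763217; λ = 2/(‖b₁‖+‖b₂‖) = 1.310243, sign → tz>0 ⇒ λ=+1.310243
r₁ = λ·B[:,0] = (+0.86474,+0.48727,-0.12160); r₂ = λ·B[:,1] = (-0.35505,+0.76440,+0.53818)
r₃ = r₁×r₂ = (+0.35519,-0.42221,+0.83401); SVD([r₁ r₂ r₃]) → R = UVᵀ:
  R  [+0.86474 -0.35505 +0.35519]
  R  [+0.48727 +0.76440 -0.42221]
  R  [-0.12160 +0.53818 +0.83401]
t = (-0.01694, +0.19044, +1.31024) m
tr R = 2.463154; θ = arccos((tr R − 1)/2) = 0.750164 rad = 42.981°
axis k = ((R−Rᵀ)₃₂, (R−Rᵀ)₁₃, (R−Rᵀ)₂₁) / (2 sinθ) = (+0.704342, +0.349682, +0.617758)
rvec = θ·k = (+0.528372, +0.262319, +0.463419)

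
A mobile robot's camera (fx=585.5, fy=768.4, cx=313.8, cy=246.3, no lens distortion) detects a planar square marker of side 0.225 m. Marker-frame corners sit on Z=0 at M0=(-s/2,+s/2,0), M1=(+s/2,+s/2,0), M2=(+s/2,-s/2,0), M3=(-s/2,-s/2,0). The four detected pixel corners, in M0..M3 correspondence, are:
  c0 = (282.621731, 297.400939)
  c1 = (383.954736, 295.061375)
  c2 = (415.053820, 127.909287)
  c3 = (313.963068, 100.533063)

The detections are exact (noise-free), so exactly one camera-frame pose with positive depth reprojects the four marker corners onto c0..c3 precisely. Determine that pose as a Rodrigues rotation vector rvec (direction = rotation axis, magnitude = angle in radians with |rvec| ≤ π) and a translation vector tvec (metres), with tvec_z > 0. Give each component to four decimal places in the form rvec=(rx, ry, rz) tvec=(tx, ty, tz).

Intrinsics K: fx=585.5, fy=768.4, cx=313.8, cy=246.3
Marker side s = 0.225 m; corners in marker frame (Z=0):
  M0 = (-0.1125, +0.1125, 0)
  M1 = (+0.1125, +0.1125, 0)
  M2 = (+0.1125, -0.1125, 0)
  M3 = (-0.1125, -0.1125, 0)
Detected image corners:
  c0 = (282.621731, 297.400939) px
  c1 = (383.954736, 295.061375) px
  c2 = (415.053820, 127.909287) px
  c3 = (313.963068, 100.533063) px
Planar DLT: solve 8×8 A·h = b for H (H[2,2]=1):
  H  [+698.00144 -65.87710 +352.58106]
  H  [+200.05578 +846.49251 +207.86431]
  H  [+0.71126 +0.20876 +1.00000]
B = K⁻¹H; ‖b₁‖=1.079153, ‖b₂‖=1.079153; λ = 2/(‖b₁‖+‖b₂‖) = 0.926653, sign → tz>0 ⇒ λ=+0.926653
r₁ = λ·B[:,0] = (+0.75146,+0.02999,+0.65909); r₂ = λ·B[:,1] = (-0.20794,+0.95882,+0.19345)
r₃ = r₁×r₂ = (-0.62615,-0.28242,+0.72676); SVD([r₁ r₂ r₃]) → R = UVᵀ:
  R  [+0.75146 -0.20794 -0.62615]
  R  [+0.02999 +0.95882 -0.28242]
  R  [+0.65909 +0.19345 +0.72676]
t = (+0.06138, -0.04635, +0.92665) m
tr R = 2.437040; θ = arccos((tr R − 1)/2) = 0.769124 rad = 44.068°
axis k = ((R−Rᵀ)₃₂, (R−Rᵀ)₁₃, (R−Rᵀ)₂₁) / (2 sinθ) = (+0.342104, -0.923962, +0.171052)
rvec = θ·k = (+0.263120, -0.710642, +0.131560)

rvec=(0.2631, -0.7106, 0.1316) tvec=(0.0614, -0.0464, 0.9267)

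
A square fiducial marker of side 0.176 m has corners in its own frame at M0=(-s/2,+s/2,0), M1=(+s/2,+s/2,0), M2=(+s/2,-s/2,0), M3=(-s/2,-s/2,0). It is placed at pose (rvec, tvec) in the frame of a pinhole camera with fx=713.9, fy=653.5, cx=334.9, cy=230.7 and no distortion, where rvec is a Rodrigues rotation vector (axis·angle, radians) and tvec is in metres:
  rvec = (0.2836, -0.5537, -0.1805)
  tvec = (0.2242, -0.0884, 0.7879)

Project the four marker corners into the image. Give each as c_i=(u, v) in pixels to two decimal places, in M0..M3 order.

c0=(481.65, 244.47) c1=(589.26, 210.40) c2=(592.23, 73.70) c3=(476.73, 93.90)

Intrinsics K: fx=713.9, fy=653.5, cx=334.9, cy=230.7
Marker side s = 0.176 m; corners in marker frame (Z=0):
  M0 = (-0.0880, +0.0880, 0)
  M1 = (+0.0880, +0.0880, 0)
  M2 = (+0.0880, -0.0880, 0)
  M3 = (-0.0880, -0.0880, 0)
rvec = (0.2836, -0.5537, -0.1805), |rvec| = θ = 0.64776 rad = 37.114°
Rodrigues: sinθ=0.60340, 1−cosθ=0.20256; R = I + sinθ·[k]× + (1−cosθ)·[k]×²:
    [+0.83627 +0.09233 -0.54050]
    [-0.24395 +0.94544 -0.21593]
    [+0.49107 +0.31243 +0.81317]
t = (0.2242, -0.0884, 0.7879) m
M0: Pc = R·M0+t = (+0.15873, +0.01627, +0.77218); u = 713.9·(+0.15873)/0.77218 + 334.9 = 481.6536, v = 653.5·(+0.01627)/0.77218 + 230.7 = 244.4663
M1: Pc = R·M1+t = (+0.30592, -0.02667, +0.85861); u = 713.9·(+0.30592)/0.85861 + 334.9 = 589.2581, v = 653.5·(-0.02667)/0.85861 + 230.7 = 210.4024
M2: Pc = R·M2+t = (+0.28967, -0.19307, +0.80362); u = 713.9·(+0.28967)/0.80362 + 334.9 = 592.2262, v = 653.5·(-0.19307)/0.80362 + 230.7 = 73.6994
M3: Pc = R·M3+t = (+0.14248, -0.15013, +0.71719); u = 713.9·(+0.14248)/0.71719 + 334.9 = 476.7294, v = 653.5·(-0.15013)/0.71719 + 230.7 = 93.9011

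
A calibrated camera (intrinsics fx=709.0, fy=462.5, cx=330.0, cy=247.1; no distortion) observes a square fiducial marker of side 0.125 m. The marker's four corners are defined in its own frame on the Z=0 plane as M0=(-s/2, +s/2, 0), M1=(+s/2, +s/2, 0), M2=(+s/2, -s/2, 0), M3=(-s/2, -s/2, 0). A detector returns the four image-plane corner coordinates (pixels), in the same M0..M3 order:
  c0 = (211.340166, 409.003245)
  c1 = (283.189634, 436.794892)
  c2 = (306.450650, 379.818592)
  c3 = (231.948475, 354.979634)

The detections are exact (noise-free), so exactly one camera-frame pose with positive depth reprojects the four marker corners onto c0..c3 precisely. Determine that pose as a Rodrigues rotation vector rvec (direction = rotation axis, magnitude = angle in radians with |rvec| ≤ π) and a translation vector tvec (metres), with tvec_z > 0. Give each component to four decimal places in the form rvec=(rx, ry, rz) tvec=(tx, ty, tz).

Intrinsics K: fx=709.0, fy=462.5, cx=330.0, cy=247.1
Marker side s = 0.125 m; corners in marker frame (Z=0):
  M0 = (-0.0625, +0.0625, 0)
  M1 = (+0.0625, +0.0625, 0)
  M2 = (+0.0625, -0.0625, 0)
  M3 = (-0.0625, -0.0625, 0)
Detected image corners:
  c0 = (211.340166, 409.003245) px
  c1 = (283.189634, 436.794892) px
  c2 = (306.450650, 379.818592) px
  c3 = (231.948475, 354.979634) px
Planar DLT: solve 8×8 A·h = b for H (H[2,2]=1):
  H  [+457.99202 -138.42523 +257.00728]
  H  [+15.80092 +499.83274 +394.99029]
  H  [-0.49305 +0.14222 +1.00000]
B = K⁻¹H; ‖b₁‖=1.047888, ‖b₂‖=1.047888; λ = 2/(‖b₁‖+‖b₂‖) = 0.954300, sign → tz>0 ⇒ λ=+0.954300
r₁ = λ·B[:,0] = (+0.83545,+0.28398,-0.47051); r₂ = λ·B[:,1] = (-0.24949,+0.95882,+0.13572)
r₃ = r₁×r₂ = (+0.48968,+0.00400,+0.87189); SVD([r₁ r₂ r₃]) → R = UVᵀ:
  R  [+0.83545 -0.24949 +0.48968]
  R  [+0.28398 +0.95882 +0.00400]
  R  [-0.47051 +0.13572 +0.87189]
t = (-0.09825, +0.30515, +0.95430) m
tr R = 2.666160; θ = arccos((tr R − 1)/2) = 0.586144 rad = 33.584°
axis k = ((R−Rᵀ)₃₂, (R−Rᵀ)₁₃, (R−Rᵀ)₂₁) / (2 sinθ) = (+0.119060, +0.867928, +0.482210)
rvec = θ·k = (+0.069786, +0.508731, +0.282644)

rvec=(0.0698, 0.5087, 0.2826) tvec=(-0.0982, 0.3051, 0.9543)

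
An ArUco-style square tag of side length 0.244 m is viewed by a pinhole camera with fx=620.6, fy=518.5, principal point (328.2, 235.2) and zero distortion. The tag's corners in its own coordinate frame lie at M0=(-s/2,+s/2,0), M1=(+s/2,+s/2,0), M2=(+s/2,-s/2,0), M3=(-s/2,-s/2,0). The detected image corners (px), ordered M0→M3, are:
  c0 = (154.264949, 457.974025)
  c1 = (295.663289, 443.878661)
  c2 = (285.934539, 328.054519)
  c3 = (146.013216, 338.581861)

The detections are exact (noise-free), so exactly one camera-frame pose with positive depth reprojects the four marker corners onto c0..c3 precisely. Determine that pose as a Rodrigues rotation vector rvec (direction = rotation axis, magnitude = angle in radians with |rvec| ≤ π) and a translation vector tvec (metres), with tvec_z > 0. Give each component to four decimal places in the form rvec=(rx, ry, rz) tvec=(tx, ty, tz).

Intrinsics K: fx=620.6, fy=518.5, cx=328.2, cy=235.2
Marker side s = 0.244 m; corners in marker frame (Z=0):
  M0 = (-0.1220, +0.1220, 0)
  M1 = (+0.1220, +0.1220, 0)
  M2 = (+0.1220, -0.1220, 0)
  M3 = (-0.1220, -0.1220, 0)
Detected image corners:
  c0 = (154.264949, 457.974025) px
  c1 = (295.663289, 443.878661) px
  c2 = (285.934539, 328.054519) px
  c3 = (146.013216, 338.581861) px
Planar DLT: solve 8×8 A·h = b for H (H[2,2]=1):
  H  [+602.69967 +25.72388 +221.46258]
  H  [-3.73470 +462.03600 +391.66955]
  H  [+0.11904 -0.05064 +1.00000]
B = K⁻¹H; ‖b₁‖=0.918015, ‖b₂‖=0.918015; λ = 2/(‖b₁‖+‖b₂‖) = 1.089307, sign → tz>0 ⇒ λ=+1.089307
r₁ = λ·B[:,0] = (+0.98931,-0.06666,+0.12967); r₂ = λ·B[:,1] = (+0.07433,+0.99571,-0.05517)
r₃ = r₁×r₂ = (-0.12543,+0.06421,+0.99002); SVD([r₁ r₂ r₃]) → R = UVᵀ:
  R  [+0.98931 +0.07433 -0.12543]
  R  [-0.06666 +0.99571 +0.06421]
  R  [+0.12967 -0.05517 +0.99002]
t = (-0.18735, +0.32872, +1.08931) m
tr R = 2.975043; θ = arccos((tr R − 1)/2) = 0.158143 rad = 9.061°
axis k = ((R−Rᵀ)₃₂, (R−Rᵀ)₁₃, (R−Rᵀ)₂₁) / (2 sinθ) = (-0.379024, -0.809916, -0.447635)
rvec = θ·k = (-0.059940, -0.128082, -0.070790)

rvec=(-0.0599, -0.1281, -0.0708) tvec=(-0.1874, 0.3287, 1.0893)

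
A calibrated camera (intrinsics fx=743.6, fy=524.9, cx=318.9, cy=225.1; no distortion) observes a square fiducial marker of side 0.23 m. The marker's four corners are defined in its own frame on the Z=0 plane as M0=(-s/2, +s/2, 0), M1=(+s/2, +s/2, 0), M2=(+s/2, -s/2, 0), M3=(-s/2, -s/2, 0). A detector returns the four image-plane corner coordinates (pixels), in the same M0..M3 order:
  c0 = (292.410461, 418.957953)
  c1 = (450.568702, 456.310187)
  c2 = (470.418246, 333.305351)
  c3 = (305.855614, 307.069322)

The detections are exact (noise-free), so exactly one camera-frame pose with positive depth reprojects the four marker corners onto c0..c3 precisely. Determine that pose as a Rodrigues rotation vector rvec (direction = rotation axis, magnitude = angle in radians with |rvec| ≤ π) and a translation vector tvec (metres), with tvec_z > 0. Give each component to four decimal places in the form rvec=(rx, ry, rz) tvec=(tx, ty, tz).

rvec=(0.1029, 0.4610, 0.1120) tvec=(0.0748, 0.2876, 0.9812)

Intrinsics K: fx=743.6, fy=524.9, cx=318.9, cy=225.1
Marker side s = 0.23 m; corners in marker frame (Z=0):
  M0 = (-0.1150, +0.1150, 0)
  M1 = (+0.1150, +0.1150, 0)
  M2 = (+0.1150, -0.1150, 0)
  M3 = (-0.1150, -0.1150, 0)
Detected image corners:
  c0 = (292.410461, 418.957953) px
  c1 = (450.568702, 456.310187) px
  c2 = (470.418246, 333.305351) px
  c3 = (305.855614, 307.069322) px
Planar DLT: solve 8×8 A·h = b for H (H[2,2]=1):
  H  [+532.05052 -23.59143 +375.55603]
  H  [-30.32448 +557.35949 +378.95052]
  H  [-0.44578 +0.12657 +1.00000]
B = K⁻¹H; ‖b₁‖=1.019114, ‖b₂‖=1.019114; λ = 2/(‖b₁‖+‖b₂‖) = 0.981245, sign → tz>0 ⇒ λ=+0.981245
r₁ = λ·B[:,0] = (+0.88968,+0.13090,-0.43742); r₂ = λ·B[:,1] = (-0.08440,+0.98866,+0.12420)
r₃ = r₁×r₂ = (+0.44872,-0.07358,+0.89064); SVD([r₁ r₂ r₃]) → R = UVᵀ:
  R  [+0.88968 -0.08440 +0.44872]
  R  [+0.13090 +0.98866 -0.07358]
  R  [-0.43742 +0.12420 +0.89064]
t = (+0.07476, +0.28761, +0.98124) m
tr R = 2.768979; θ = arccos((tr R − 1)/2) = 0.485398 rad = 27.811°
axis k = ((R−Rᵀ)₃₂, (R−Rᵀ)₁₃, (R−Rᵀ)₂₁) / (2 sinθ) = (+0.211958, +0.949653, +0.230723)
rvec = θ·k = (+0.102884, +0.460959, +0.111992)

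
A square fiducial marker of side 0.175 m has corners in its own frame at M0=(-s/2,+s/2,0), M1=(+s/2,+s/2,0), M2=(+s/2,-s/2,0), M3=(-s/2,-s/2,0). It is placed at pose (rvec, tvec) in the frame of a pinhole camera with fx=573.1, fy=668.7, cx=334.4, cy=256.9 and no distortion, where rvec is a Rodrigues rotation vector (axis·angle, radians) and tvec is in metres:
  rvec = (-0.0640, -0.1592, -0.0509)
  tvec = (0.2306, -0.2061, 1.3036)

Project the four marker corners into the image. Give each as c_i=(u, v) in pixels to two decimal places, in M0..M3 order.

c0=(400.97, 197.08) c1=(474.91, 194.29) c2=(469.57, 106.61) c3=(396.12, 107.48)

Intrinsics K: fx=573.1, fy=668.7, cx=334.4, cy=256.9
Marker side s = 0.175 m; corners in marker frame (Z=0):
  M0 = (-0.0875, +0.0875, 0)
  M1 = (+0.0875, +0.0875, 0)
  M2 = (+0.0875, -0.0875, 0)
  M3 = (-0.0875, -0.0875, 0)
rvec = (-0.0640, -0.1592, -0.0509), |rvec| = θ = 0.17897 rad = 10.254°
Rodrigues: sinθ=0.17802, 1−cosθ=0.01597; R = I + sinθ·[k]× + (1−cosθ)·[k]×²:
    [+0.98607 +0.05571 -0.15673]
    [-0.04555 +0.99667 +0.06770]
    [+0.15998 -0.05962 +0.98532]
t = (0.2306, -0.2061, 1.3036) m
M0: Pc = R·M0+t = (+0.14919, -0.11491, +1.28439); u = 573.1·(+0.14919)/1.28439 + 334.4 = 400.9710, v = 668.7·(-0.11491)/1.28439 + 256.9 = 197.0754
M1: Pc = R·M1+t = (+0.32176, -0.12288, +1.31238); u = 573.1·(+0.32176)/1.31238 + 334.4 = 474.9066, v = 668.7·(-0.12288)/1.31238 + 256.9 = 194.2902
M2: Pc = R·M2+t = (+0.31201, -0.29729, +1.32281); u = 573.1·(+0.31201)/1.32281 + 334.4 = 469.5746, v = 668.7·(-0.29729)/1.32281 + 256.9 = 106.6142
M3: Pc = R·M3+t = (+0.13944, -0.28932, +1.29482); u = 573.1·(+0.13944)/1.29482 + 334.4 = 396.1195, v = 668.7·(-0.28932)/1.29482 + 256.9 = 107.4813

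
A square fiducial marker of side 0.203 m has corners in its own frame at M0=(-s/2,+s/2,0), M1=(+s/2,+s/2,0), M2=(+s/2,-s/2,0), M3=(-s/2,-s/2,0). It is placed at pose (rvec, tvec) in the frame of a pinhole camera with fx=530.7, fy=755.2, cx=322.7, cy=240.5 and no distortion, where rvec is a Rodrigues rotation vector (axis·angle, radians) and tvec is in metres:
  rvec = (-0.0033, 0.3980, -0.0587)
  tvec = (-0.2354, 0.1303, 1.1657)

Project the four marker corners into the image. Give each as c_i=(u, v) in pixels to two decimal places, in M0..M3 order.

Intrinsics K: fx=530.7, fy=755.2, cx=322.7, cy=240.5
Marker side s = 0.203 m; corners in marker frame (Z=0):
  M0 = (-0.1015, +0.1015, 0)
  M1 = (+0.1015, +0.1015, 0)
  M2 = (+0.1015, -0.1015, 0)
  M3 = (-0.1015, -0.1015, 0)
rvec = (-0.0033, 0.3980, -0.0587), |rvec| = θ = 0.40232 rad = 23.051°
Rodrigues: sinθ=0.39155, 1−cosθ=0.07984; R = I + sinθ·[k]× + (1−cosθ)·[k]×²:
    [+0.92016 +0.05648 +0.38745]
    [-0.05778 +0.99829 -0.00831]
    [-0.38725 -0.01474 +0.92186]
t = (-0.2354, 0.1303, 1.1657) m
M0: Pc = R·M0+t = (-0.32306, +0.23749, +1.20351); u = 530.7·(-0.32306)/1.20351 + 322.7 = 180.2419, v = 755.2·(+0.23749)/1.20351 + 240.5 = 389.5252
M1: Pc = R·M1+t = (-0.13627, +0.22576, +1.12490); u = 530.7·(-0.13627)/1.12490 + 322.7 = 258.4107, v = 755.2·(+0.22576)/1.12490 + 240.5 = 392.0656
M2: Pc = R·M2+t = (-0.14774, +0.02311, +1.12789); u = 530.7·(-0.14774)/1.12789 + 322.7 = 253.1863, v = 755.2·(+0.02311)/1.12789 + 240.5 = 255.9729
M3: Pc = R·M3+t = (-0.33453, +0.03484, +1.20650); u = 530.7·(-0.33453)/1.20650 + 322.7 = 175.5518, v = 755.2·(+0.03484)/1.20650 + 240.5 = 262.3062

c0=(180.24, 389.53) c1=(258.41, 392.07) c2=(253.19, 255.97) c3=(175.55, 262.31)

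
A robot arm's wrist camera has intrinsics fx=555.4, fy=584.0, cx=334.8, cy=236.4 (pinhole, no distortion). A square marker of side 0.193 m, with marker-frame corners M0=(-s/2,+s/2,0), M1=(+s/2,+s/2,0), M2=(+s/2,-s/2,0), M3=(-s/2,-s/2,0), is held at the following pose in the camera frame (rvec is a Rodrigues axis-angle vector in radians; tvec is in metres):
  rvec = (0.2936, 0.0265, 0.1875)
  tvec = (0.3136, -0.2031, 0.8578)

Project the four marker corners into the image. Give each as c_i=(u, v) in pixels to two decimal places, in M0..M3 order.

Intrinsics K: fx=555.4, fy=584.0, cx=334.8, cy=236.4
Marker side s = 0.193 m; corners in marker frame (Z=0):
  M0 = (-0.0965, +0.0965, 0)
  M1 = (+0.0965, +0.0965, 0)
  M2 = (+0.0965, -0.0965, 0)
  M3 = (-0.0965, -0.0965, 0)
rvec = (0.2936, 0.0265, 0.1875), |rvec| = θ = 0.34937 rad = 20.017°
Rodrigues: sinθ=0.34231, 1−cosθ=0.06041; R = I + sinθ·[k]× + (1−cosθ)·[k]×²:
    [+0.98225 -0.17986 +0.05321]
    [+0.18756 +0.93994 -0.28520]
    [+0.00128 +0.29012 +0.95699]
t = (0.3136, -0.2031, 0.8578) m
M0: Pc = R·M0+t = (+0.20146, -0.13050, +0.88567); u = 555.4·(+0.20146)/0.88567 + 334.8 = 461.1320, v = 584.0·(-0.13050)/0.88567 + 236.4 = 150.3530
M1: Pc = R·M1+t = (+0.39103, -0.09430, +0.88592); u = 555.4·(+0.39103)/0.88592 + 334.8 = 579.9446, v = 584.0·(-0.09430)/0.88592 + 236.4 = 174.2395
M2: Pc = R·M2+t = (+0.42574, -0.27570, +0.82993); u = 555.4·(+0.42574)/0.82993 + 334.8 = 619.7143, v = 584.0·(-0.27570)/0.82993 + 236.4 = 42.3934
M3: Pc = R·M3+t = (+0.23617, -0.31190, +0.82968); u = 555.4·(+0.23617)/0.82968 + 334.8 = 492.8951, v = 584.0·(-0.31190)/0.82968 + 236.4 = 16.8555

c0=(461.13, 150.35) c1=(579.94, 174.24) c2=(619.71, 42.39) c3=(492.90, 16.86)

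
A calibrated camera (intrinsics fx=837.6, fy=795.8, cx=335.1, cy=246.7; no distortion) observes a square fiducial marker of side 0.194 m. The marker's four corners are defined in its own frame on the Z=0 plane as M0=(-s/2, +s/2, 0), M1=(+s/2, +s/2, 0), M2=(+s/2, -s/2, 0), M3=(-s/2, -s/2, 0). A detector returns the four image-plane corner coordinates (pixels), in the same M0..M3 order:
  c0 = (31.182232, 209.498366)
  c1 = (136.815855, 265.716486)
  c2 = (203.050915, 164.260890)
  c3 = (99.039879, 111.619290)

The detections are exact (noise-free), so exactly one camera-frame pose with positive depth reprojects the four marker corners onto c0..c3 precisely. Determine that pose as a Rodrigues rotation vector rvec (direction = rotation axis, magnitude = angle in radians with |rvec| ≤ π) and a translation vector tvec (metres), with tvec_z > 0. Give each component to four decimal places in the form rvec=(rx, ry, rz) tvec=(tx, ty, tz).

rvec=(-0.2231, 0.0858, 0.5028) tvec=(-0.3375, -0.0978, 1.2990)

Intrinsics K: fx=837.6, fy=795.8, cx=335.1, cy=246.7
Marker side s = 0.194 m; corners in marker frame (Z=0):
  M0 = (-0.0970, +0.0970, 0)
  M1 = (+0.0970, +0.0970, 0)
  M2 = (+0.0970, -0.0970, 0)
  M3 = (-0.0970, -0.0970, 0)
Detected image corners:
  c0 = (31.182232, 209.498366) px
  c1 = (136.815855, 265.716486) px
  c2 = (203.050915, 164.260890) px
  c3 = (99.039879, 111.619290) px
Planar DLT: solve 8×8 A·h = b for H (H[2,2]=1):
  H  [+527.94629 -362.89665 +117.46688]
  H  [+260.75774 +486.08689 +186.78742]
  H  [-0.10479 -0.14682 +1.00000]
B = K⁻¹H; ‖b₁‖=0.769798, ‖b₂‖=0.769798; λ = 2/(‖b₁‖+‖b₂‖) = 1.299042, sign → tz>0 ⇒ λ=+1.299042
r₁ = λ·B[:,0] = (+0.87326,+0.46785,-0.13613); r₂ = λ·B[:,1] = (-0.48652,+0.85260,-0.19072)
r₃ = r₁×r₂ = (+0.02683,+0.23278,+0.97216); SVD([r₁ r₂ r₃]) → R = UVᵀ:
  R  [+0.87326 -0.48652 +0.02683]
  R  [+0.46785 +0.85260 +0.23278]
  R  [-0.13613 -0.19072 +0.97216]
t = (-0.33753, -0.09780, +1.29904) m
tr R = 2.698017; θ = arccos((tr R − 1)/2) = 0.556690 rad = 31.896°
axis k = ((R−Rᵀ)₃₂, (R−Rᵀ)₁₃, (R−Rᵀ)₂₁) / (2 sinθ) = (-0.400757, +0.154211, +0.903113)
rvec = θ·k = (-0.223097, +0.085848, +0.502754)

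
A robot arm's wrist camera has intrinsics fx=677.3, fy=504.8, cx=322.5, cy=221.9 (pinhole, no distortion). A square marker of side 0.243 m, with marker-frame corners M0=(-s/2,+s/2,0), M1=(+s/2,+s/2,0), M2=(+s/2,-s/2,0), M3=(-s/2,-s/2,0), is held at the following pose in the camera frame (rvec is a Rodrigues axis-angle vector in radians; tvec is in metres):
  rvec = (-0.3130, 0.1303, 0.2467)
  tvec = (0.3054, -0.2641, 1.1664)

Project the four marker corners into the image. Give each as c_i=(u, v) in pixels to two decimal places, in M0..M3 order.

Intrinsics K: fx=677.3, fy=504.8, cx=322.5, cy=221.9
Marker side s = 0.243 m; corners in marker frame (Z=0):
  M0 = (-0.1215, +0.1215, 0)
  M1 = (+0.1215, +0.1215, 0)
  M2 = (+0.1215, -0.1215, 0)
  M3 = (-0.1215, -0.1215, 0)
rvec = (-0.3130, 0.1303, 0.2467), |rvec| = θ = 0.41929 rad = 24.024°
Rodrigues: sinθ=0.40712, 1−cosθ=0.08662; R = I + sinθ·[k]× + (1−cosθ)·[k]×²:
    [+0.96165 -0.25963 +0.08847]
    [+0.21944 +0.92174 +0.31975]
    [-0.16456 -0.28807 +0.94336]
t = (0.3054, -0.2641, 1.1664) m
M0: Pc = R·M0+t = (+0.15701, -0.17877, +1.15139); u = 677.3·(+0.15701)/1.15139 + 322.5 = 414.8630, v = 504.8·(-0.17877)/1.15139 + 221.9 = 143.5226
M1: Pc = R·M1+t = (+0.39070, -0.12545, +1.11141); u = 677.3·(+0.39070)/1.11141 + 322.5 = 560.5930, v = 504.8·(-0.12545)/1.11141 + 221.9 = 164.9222
M2: Pc = R·M2+t = (+0.45379, -0.34943, +1.18141); u = 677.3·(+0.45379)/1.18141 + 322.5 = 582.6549, v = 504.8·(-0.34943)/1.18141 + 221.9 = 72.5931
M3: Pc = R·M3+t = (+0.22010, -0.40275, +1.22139); u = 677.3·(+0.22010)/1.22139 + 322.5 = 444.5547, v = 504.8·(-0.40275)/1.22139 + 221.9 = 55.4428

c0=(414.86, 143.52) c1=(560.59, 164.92) c2=(582.65, 72.59) c3=(444.55, 55.44)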